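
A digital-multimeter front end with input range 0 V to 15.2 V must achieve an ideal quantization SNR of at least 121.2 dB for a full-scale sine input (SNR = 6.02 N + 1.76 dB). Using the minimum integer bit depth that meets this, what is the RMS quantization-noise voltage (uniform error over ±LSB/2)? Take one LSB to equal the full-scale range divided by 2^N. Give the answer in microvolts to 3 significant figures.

Range is 15.2 V.
N ≥ (121.2 − 1.76)/6.02 = 19.841 → N_min = 20.
One LSB is 15.2 V / 1048576 = 14.496 µV.
σ_q = LSB/√12 = 14.496 µV/3.4641 = 4.18 µV.

4.18 µV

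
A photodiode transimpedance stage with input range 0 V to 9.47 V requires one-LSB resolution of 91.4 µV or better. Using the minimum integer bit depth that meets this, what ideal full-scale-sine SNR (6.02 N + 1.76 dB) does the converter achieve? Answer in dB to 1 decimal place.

V_FS = 9.47 V.
Need 2^N ≥ 9.47 V / 91.4 µV = 103600 → N_min = 17.
Ideal SNR at N = 17: 6.02·17 + 1.76 = 104.1 dB.

104.1 dB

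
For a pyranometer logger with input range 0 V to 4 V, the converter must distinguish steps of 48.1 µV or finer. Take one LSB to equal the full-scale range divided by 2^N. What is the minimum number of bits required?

17 bits

V_FS = 4 V.
Required number of levels: 4/48.1 µV = 83160; smallest N with 2^N ≥ that is 17.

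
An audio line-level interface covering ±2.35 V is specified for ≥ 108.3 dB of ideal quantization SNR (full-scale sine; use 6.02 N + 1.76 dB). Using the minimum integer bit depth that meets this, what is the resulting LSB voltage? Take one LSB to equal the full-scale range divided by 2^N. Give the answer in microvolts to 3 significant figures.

The full-scale span is 2.35 − (-2.35) = 4.7 V.
N ≥ (108.3 − 1.76)/6.02 = 17.698 → N_min = 18.
LSB = 4.7 V ÷ 2^18 = 4.7/262144 V = 17.9 µV.

17.9 µV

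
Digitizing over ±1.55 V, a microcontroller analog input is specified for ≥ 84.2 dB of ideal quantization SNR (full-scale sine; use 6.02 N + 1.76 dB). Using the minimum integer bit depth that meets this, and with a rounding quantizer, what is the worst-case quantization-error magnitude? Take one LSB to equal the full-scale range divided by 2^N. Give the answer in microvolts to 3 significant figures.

94.6 µV

Range = 1.55 − (-1.55) = 3.1 V.
Required N = ⌈(84.2 − 1.76)/6.02⌉ = ⌈13.694⌉ = 14.
LSB = 3.1 V / 2^14 = 189.21 µV.
|e|_max = LSB/2 = 94.6 µV.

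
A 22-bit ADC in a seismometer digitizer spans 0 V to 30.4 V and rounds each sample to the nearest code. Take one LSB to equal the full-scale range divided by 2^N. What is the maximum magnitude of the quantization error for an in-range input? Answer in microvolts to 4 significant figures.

3.624 µV

Full-scale range = 30.4 V.
One LSB is 30.4 V / 4194304 = 7.24792 µV.
A rounding quantizer has |error| ≤ LSB/2 = 3.624 µV.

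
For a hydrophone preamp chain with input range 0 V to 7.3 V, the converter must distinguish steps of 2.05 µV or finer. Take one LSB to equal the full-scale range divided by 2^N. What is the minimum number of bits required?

Span = 7.3 V.
Need 2^N ≥ 7.3 V / 2.05 µV = 3.561e6 → N_min = 22.

22 bits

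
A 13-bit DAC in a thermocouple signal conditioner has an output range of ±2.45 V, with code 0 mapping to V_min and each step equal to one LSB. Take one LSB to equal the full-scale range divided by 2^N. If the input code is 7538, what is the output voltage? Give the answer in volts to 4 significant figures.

Full-scale range = 2.45 V − (-2.45 V) = 4.9 V. LSB = 4.9 V / 2^13.
V_out = -2.45 + 7538 × (4.9/8192) V
      = -2.45 + 4.50881 = 2.05881 V.

2.059 V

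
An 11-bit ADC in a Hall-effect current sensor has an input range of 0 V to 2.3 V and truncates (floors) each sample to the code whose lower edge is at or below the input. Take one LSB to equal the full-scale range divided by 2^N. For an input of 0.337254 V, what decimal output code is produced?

300

Full-scale range = 2.3 V. LSB = 2.3 V / 2^11 ≈ 1.123 mV.
code = ⌊(V_in − V_min)/LSB⌋ = ⌊(V_in − V_min) × 2^11 / range⌋
     = ⌊(0.337254 − (0)) × 2048 / 2.3⌋ = ⌊0.337254 × 2048/2.3⌋
     = ⌊300.303⌋ = 300.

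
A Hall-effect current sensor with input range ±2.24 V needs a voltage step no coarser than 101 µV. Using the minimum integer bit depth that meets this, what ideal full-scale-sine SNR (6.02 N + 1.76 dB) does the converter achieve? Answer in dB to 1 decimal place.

98.1 dB

The full-scale span is 2.24 − (-2.24) = 4.48 V.
Required number of levels: 4.48/101 µV = 44356; smallest N with 2^N ≥ that is 16.
6.02(16) + 1.76 = 98.08 dB.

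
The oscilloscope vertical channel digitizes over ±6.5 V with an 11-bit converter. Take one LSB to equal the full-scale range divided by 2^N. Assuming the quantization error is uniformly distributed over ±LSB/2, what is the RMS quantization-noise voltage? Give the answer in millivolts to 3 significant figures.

Full-scale range = 6.5 V − (-6.5 V) = 13 V.
LSB = 13 V / 2^11 = 6.3477 mV.
σ_q = LSB/√12 = 6.3477 mV/3.4641 = 1.83 mV.

1.83 mV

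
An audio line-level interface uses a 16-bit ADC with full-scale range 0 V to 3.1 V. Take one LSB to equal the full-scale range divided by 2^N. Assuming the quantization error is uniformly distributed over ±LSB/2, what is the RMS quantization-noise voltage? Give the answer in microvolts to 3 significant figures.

13.7 µV

V_FS = 3.1 V.
LSB = 3.1 V / 2^16 = 47.302 µV.
RMS of a uniform error over width LSB is LSB/√12 = 13.7 µV.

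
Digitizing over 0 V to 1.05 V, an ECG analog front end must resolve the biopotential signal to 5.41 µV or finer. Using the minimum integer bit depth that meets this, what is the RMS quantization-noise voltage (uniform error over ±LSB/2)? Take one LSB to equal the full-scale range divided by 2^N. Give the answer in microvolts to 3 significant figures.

1.16 µV

Range is 1.05 V.
Levels needed ≥ 1.05/5.41 µV = 194100. 2^18 = 262144 suffices, so N_min = 18.
One LSB is 1.05 V / 262144 = 4.0054 µV.
V_rms = LSB/√12 = 1.16 µV.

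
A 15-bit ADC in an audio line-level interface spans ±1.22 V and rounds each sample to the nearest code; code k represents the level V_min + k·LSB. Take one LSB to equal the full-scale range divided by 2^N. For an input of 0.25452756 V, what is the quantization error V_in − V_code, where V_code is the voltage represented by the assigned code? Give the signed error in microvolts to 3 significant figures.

+13.4 µV

Span: 1.22 V − (-1.22 V) = 2.44 V. LSB = 2.44 V / 2^15 ≈ 74.46 µV.
(0.25452756 − (-1.22)) / LSB = 1.47452756 × 32768/2.44 = 19802.1800. Nearest integer: k = 19802.
Reconstructed level: -1.22 + 19802 × 2.44/32768 V = 0.25451416016 V.
e = 0.25452756 − (0.25451416016) = +13.4 µV.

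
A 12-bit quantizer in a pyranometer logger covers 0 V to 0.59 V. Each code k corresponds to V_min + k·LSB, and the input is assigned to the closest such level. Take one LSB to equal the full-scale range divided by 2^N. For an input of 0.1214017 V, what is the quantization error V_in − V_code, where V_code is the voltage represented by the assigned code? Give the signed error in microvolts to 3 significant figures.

−26.5 µV

V_FS = 0.59 V. LSB = 0.59 V / 2^12 ≈ 144.0 µV.
(0.1214017 − (0)) / LSB = 0.1214017 × 4096/0.59 = 842.8159. Nearest integer: k = 843.
V_code = V_min + k × range/2^12 = 0 + 843 × 0.59/4096 = 0.1214282227 V.
e = 0.1214017 − (0.1214282227) = −26.5 µV.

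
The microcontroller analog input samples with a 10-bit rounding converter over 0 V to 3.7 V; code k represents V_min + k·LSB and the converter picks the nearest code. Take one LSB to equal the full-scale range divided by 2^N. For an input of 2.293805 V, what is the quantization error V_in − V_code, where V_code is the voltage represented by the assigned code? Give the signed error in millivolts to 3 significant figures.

−0.629 mV

Span = 3.7 V. LSB = 3.7 V / 2^10 ≈ 3.613 mV.
Position in LSBs: (2.293805 − (0)) × 1024/3.7 = 634.8260; rounding gives k = 635.
V_code = V_min + k × range/2^10 = 0 + 635 × 3.7/1024 = 2.294433594 V.
e = 2.293805 − (2.294433594) = −0.629 mV.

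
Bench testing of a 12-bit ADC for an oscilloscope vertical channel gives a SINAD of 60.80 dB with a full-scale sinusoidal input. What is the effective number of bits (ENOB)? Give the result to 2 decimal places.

9.81 bits

ENOB = (SINAD − 1.76) / 6.02 = (60.80 − 1.76) / 6.02 = 59.04 / 6.02 = 9.8073.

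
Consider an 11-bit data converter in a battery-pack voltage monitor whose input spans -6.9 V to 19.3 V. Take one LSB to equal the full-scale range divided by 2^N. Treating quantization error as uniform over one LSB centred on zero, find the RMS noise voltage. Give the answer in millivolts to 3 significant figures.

3.69 mV

Full-scale range = 19.3 V − (-6.9 V) = 26.2 V.
One LSB is 26.2 V / 2048 = 12.793 mV.
σ_q = LSB/√12 = 12.793 mV/3.4641 = 3.69 mV.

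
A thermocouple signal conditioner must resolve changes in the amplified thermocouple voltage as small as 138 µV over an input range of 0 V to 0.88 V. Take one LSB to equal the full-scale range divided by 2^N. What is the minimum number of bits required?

Range is 0.88 V.
Levels needed ≥ 0.88/138 µV = 6377. 2^13 = 8192 suffices, so N_min = 13.

13 bits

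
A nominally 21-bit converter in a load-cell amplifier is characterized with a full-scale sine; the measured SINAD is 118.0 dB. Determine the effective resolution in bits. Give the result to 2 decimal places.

19.31 bits

(118.0 − 1.76) / 6.02 = 116.24/6.02 = 19.3090 effective bits.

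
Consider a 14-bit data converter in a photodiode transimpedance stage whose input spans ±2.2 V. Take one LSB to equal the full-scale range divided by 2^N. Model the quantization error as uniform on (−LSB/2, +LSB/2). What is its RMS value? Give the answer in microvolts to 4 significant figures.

Full-scale range = 2.2 V − (-2.2 V) = 4.4 V.
LSB = 4.4 V / 2^14 = 268.555 µV.
For a uniform distribution on [−LSB/2, +LSB/2], V_rms = LSB/√12 = 268.555 µV/3.4641 = 77.53 µV.

77.53 µV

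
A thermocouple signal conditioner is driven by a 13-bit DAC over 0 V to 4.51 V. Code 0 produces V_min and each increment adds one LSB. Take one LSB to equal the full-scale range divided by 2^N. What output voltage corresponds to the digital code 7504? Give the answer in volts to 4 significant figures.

Full-scale range = 4.51 V. LSB = 4.51 V / 2^13.
Output = V_min + (7504/8192) × range = 0 + 0.916016 × 4.51 V
      = 0 V + 4.13123 V = 4.13123 V.

4.131 V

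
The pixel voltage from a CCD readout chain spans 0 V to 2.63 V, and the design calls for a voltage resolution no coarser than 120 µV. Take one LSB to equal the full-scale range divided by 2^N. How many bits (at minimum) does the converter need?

V_FS = 2.63 V.
Need 2^N ≥ 2.63 V / 120 µV = 21920 → N_min = 15.

15 bits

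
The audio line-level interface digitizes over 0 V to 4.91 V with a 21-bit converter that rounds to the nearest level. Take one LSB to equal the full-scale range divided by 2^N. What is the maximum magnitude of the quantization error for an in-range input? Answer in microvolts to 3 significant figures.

1.17 µV

Full-scale range = 4.91 V.
Step size = 4.91/2097152 V = 2.3413 µV.
|e|_max = LSB/2 = 1.17 µV.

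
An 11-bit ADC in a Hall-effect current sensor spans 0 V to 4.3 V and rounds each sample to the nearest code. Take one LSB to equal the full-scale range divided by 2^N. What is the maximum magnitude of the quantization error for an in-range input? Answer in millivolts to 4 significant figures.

1.050 mV

Span = 4.3 V.
LSB = 4.3 V ÷ 2^11 = 4.3/2048 V = 2.09961 mV.
A rounding quantizer has |error| ≤ LSB/2 = 1.050 mV.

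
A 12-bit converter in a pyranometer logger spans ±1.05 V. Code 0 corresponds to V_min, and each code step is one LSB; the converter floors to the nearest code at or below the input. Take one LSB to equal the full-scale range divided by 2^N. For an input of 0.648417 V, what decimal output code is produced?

3312

Range = 1.05 − (-1.05) = 2.1 V. LSB = 2.1 V / 2^12 ≈ 0.5127 mV.
V_in − V_min = 0.648417 − (-1.05) = 1.698417 V.
Divide by LSB: 1.698417 × 4096/2.1 = 3312.7219.
Truncating gives code 3312.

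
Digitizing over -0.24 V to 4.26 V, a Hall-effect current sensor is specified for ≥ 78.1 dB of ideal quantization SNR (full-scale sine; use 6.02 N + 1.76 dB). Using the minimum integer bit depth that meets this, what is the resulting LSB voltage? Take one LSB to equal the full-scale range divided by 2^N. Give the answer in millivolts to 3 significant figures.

Span: 4.26 V − (-0.24 V) = 4.5 V.
Solving 6.02 N ≥ 78.1 − 1.76: N ≥ 12.681. Round up → N = 13.
LSB = 4.5 V / 2^13 = 0.549 mV.

0.549 mV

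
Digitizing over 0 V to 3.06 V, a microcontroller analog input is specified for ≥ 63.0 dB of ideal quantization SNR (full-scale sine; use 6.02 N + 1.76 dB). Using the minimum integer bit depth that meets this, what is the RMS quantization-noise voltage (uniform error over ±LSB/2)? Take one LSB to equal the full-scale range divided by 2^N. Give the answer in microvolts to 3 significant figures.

Range is 3.06 V.
N ≥ (63.0 − 1.76)/6.02 = 10.173 → N_min = 11.
One LSB is 3.06 V / 2048 = 1.4941 mV.
RMS noise = LSB/√12 = 431 µV.

431 µV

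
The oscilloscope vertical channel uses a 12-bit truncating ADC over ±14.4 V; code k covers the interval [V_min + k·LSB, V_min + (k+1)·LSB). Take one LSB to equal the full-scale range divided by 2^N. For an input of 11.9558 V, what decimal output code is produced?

3748

Span: 14.4 V − (-14.4 V) = 28.8 V. LSB = 28.8 V / 2^12 ≈ 7.031 mV.
code = ⌊(V_in − V_min)/LSB⌋ = ⌊(V_in − V_min) × 2^12 / range⌋
     = ⌊(11.9558 − (-14.4)) × 4096 / 28.8⌋ = ⌊26.3558 × 4096/28.8⌋
     = ⌊3748.380⌋ = 3748.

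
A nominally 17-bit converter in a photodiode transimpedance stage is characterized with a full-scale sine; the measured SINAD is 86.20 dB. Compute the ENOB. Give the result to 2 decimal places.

Inverting SNR = 6.02 N + 1.76: N_eff = (86.20 − 1.76)/6.02 = 14.0266.

14.03 bits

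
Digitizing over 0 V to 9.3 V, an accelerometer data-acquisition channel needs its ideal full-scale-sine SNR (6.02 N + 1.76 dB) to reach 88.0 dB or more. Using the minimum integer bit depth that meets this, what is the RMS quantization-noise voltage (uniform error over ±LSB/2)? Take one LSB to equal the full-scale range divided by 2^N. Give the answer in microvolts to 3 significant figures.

81.9 µV

Full-scale range = 9.3 V.
Solving 6.02 N ≥ 88.0 − 1.76: N ≥ 14.326. Round up → N = 15.
LSB = 9.3 V / 2^15 = 283.81 µV.
RMS noise = LSB/√12 = 81.9 µV.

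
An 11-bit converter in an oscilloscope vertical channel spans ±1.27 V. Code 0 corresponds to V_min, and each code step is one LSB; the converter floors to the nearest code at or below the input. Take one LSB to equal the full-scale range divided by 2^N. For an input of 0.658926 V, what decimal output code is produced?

1555

Span: 1.27 V − (-1.27 V) = 2.54 V. LSB = 2.54 V / 2^11 ≈ 1.240 mV.
(V_in − V_min) × 2^11/range = (0.658926 − (-1.27)) × 2048/2.54 = 1555.292.
Floor → code = 1555.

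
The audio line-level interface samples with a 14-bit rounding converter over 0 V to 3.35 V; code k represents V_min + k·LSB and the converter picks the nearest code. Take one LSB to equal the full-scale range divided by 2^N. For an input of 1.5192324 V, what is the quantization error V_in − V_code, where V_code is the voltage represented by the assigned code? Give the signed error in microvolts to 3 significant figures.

Span = 3.35 V. LSB = 3.35 V / 2^14 ≈ 204.5 µV.
Position in LSBs: (1.5192324 − (0)) × 16384/3.35 = 7430.1802; rounding gives k = 7430.
V_code = V_min + k × range/2^14 = 0 + 7430 × 3.35/16384 = 1.5191955566 V.
V_in − V_code = 1.5192324 − (1.5191955566) = +36.8 µV.

+36.8 µV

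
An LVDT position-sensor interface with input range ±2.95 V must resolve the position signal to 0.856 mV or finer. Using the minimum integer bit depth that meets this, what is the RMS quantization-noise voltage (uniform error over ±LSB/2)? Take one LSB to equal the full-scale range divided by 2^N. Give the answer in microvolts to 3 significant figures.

The full-scale span is 2.95 − (-2.95) = 5.9 V.
5.9 V / 0.856 mV = 6893. Since 2^12 = 4096 and 2^13 = 8192, N = 13.
LSB = 5.9 V / 2^13 = 0.72021 mV.
σ_q = LSB/√12 = 0.72021 mV/3.4641 = 208 µV.

208 µV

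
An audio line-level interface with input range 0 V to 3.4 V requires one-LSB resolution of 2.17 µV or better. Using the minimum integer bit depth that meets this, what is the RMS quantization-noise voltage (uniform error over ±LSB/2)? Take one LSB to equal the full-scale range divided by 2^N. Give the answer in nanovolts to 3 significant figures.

468 nV

V_FS = 3.4 V.
Required number of levels: 3.4/2.17 µV = 1.5668e6; smallest N with 2^N ≥ that is 21.
LSB = 3.4 V ÷ 2^21 = 3.4/2097152 V = 1.6212 µV.
V_rms = LSB/√12 = 468 nV.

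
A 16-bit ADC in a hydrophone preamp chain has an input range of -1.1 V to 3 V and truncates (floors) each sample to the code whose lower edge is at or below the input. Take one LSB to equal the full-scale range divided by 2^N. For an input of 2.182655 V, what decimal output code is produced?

Range = 3 − (-1.1) = 4.1 V. LSB = 4.1 V / 2^16 ≈ 62.56 µV.
V_in − V_min = 2.182655 − (-1.1) = 3.282655 V.
Divide by LSB: 3.282655 × 65536/4.1 = 52471.2386.
Truncating gives code 52471.

52471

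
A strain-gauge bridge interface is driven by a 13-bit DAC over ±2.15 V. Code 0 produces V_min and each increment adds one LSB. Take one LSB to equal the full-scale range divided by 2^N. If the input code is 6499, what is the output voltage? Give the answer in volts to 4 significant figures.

1.261 V

The full-scale span is 2.15 − (-2.15) = 4.3 V. LSB = 4.3 V / 2^13.
V_out = -2.15 + 6499 × (4.3/8192) V
      = -2.15 V + 3.41134 V = 1.26134 V.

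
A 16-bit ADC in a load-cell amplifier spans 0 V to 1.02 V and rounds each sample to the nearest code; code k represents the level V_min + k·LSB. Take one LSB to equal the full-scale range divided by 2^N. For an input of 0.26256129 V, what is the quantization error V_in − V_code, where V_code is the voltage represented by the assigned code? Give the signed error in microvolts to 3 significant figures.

V_FS = 1.02 V. LSB = 1.02 V / 2^16 ≈ 15.56 µV.
(0.26256129 − (0)) / LSB = 0.26256129 × 65536/1.02 = 16869.8203. Nearest integer: k = 16870.
Reconstructed level: 0 + 16870 × 1.02/65536 V = 0.26256408691 V.
Error = V_in − V_code = 0.26256129 − (0.26256408691) = −2.80 µV.

−2.80 µV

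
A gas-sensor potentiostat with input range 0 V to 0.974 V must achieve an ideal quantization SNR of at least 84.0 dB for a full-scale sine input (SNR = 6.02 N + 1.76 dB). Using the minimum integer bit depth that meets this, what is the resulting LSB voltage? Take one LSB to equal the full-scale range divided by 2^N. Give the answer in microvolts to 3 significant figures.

Range is 0.974 V.
Solving 6.02 N ≥ 84.0 − 1.76: N ≥ 13.661. Round up → N = 14.
Step size = 0.974/16384 V = 59.4 µV.

59.4 µV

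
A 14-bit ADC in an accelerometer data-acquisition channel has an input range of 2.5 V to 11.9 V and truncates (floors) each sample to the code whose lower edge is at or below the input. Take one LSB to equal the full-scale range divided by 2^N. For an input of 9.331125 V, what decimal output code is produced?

The full-scale span is 11.9 − (2.5) = 9.4 V. LSB = 9.4 V / 2^14 ≈ 0.5737 mV.
(V_in − V_min) × 2^14/range = (9.331125 − (2.5)) × 16384/9.4 = 11906.506.
Floor → code = 11906.

11906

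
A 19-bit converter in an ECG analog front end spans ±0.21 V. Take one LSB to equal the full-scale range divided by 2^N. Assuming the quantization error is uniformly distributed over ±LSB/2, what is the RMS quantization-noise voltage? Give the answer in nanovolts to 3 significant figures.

231 nV

Range = 0.21 − (-0.21) = 0.42 V.
LSB = 0.42 V ÷ 2^19 = 0.42/524288 V = 0.80109 µV.
RMS of a uniform error over width LSB is LSB/√12 = 231 nV.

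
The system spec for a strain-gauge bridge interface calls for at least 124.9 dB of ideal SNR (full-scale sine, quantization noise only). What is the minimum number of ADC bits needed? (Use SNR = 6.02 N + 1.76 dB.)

6.02 N + 1.76 ≥ 124.9 gives N ≥ 20.455, so the minimum integer is 21.

21 bits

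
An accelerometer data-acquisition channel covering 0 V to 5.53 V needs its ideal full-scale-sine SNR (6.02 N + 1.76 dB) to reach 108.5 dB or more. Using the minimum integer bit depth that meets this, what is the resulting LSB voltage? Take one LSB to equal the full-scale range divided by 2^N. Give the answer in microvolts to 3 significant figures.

Range is 5.53 V.
Solving 6.02 N ≥ 108.5 − 1.76: N ≥ 17.731. Round up → N = 18.
LSB = 5.53 V ÷ 2^18 = 5.53/262144 V = 21.1 µV.

21.1 µV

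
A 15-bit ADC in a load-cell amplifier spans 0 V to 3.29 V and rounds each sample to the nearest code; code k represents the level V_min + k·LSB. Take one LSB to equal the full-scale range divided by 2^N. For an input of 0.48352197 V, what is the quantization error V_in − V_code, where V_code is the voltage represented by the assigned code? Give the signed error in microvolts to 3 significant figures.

Range is 3.29 V. LSB = 3.29 V / 2^15 ≈ 100.4 µV.
Position in LSBs: (0.48352197 − (0)) × 32768/3.29 = 4815.8200; rounding gives k = 4816.
Reconstructed level: 0 + 4816 × 3.29/32768 V = 0.48354003906 V.
Error = V_in − V_code = 0.48352197 − (0.48354003906) = −18.1 µV.

−18.1 µV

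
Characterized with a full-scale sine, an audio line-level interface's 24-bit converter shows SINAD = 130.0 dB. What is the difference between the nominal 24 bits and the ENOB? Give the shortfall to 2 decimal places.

2.70 bits

ENOB = (SINAD − 1.76)/6.02 = (130.0 − 1.76)/6.02 = 21.3023 bits.
24 − 21.3023 = 2.70 bits below nominal.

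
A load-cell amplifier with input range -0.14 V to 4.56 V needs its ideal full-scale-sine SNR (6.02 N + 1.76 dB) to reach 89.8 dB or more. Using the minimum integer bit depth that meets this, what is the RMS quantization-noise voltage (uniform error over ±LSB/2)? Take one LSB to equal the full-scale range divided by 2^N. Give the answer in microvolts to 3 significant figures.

Full-scale range = 4.56 V − (-0.14 V) = 4.7 V.
Solving 6.02 N ≥ 89.8 − 1.76: N ≥ 14.625. Round up → N = 15.
One LSB is 4.7 V / 32768 = 143.43 µV.
RMS noise = LSB/√12 = 41.4 µV.

41.4 µV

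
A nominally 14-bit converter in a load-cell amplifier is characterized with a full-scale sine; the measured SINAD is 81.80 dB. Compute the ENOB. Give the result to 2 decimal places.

ENOB = (81.80 − 1.76)/6.02 = 13.2957 bits.

13.30 bits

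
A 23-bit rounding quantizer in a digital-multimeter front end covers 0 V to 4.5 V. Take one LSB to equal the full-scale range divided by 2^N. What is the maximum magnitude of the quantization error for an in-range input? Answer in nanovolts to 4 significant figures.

268.2 nV

V_FS = 4.5 V.
LSB = 4.5 V / 2^23 = 0.536442 µV.
A rounding quantizer has |error| ≤ LSB/2 = 268.2 nV.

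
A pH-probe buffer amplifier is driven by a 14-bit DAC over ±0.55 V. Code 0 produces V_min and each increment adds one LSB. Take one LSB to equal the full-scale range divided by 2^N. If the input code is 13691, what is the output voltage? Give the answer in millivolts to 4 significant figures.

369.2 mV

Span: 0.55 V − (-0.55 V) = 1.1 V. LSB = 1.1 V / 2^14.
Output = V_min + (13691/16384) × range = -0.55 + 0.835632 × 1.1 V
      = -0.55 + 0.919196 = 0.369196 V.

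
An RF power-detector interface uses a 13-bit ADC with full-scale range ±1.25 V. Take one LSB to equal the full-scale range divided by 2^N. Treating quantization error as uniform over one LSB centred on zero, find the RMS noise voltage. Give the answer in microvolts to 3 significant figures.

88.1 µV

Full-scale range = 1.25 V − (-1.25 V) = 2.5 V.
LSB = 2.5 V / 2^13 = 305.18 µV.
For a uniform distribution on [−LSB/2, +LSB/2], V_rms = LSB/√12 = 305.18 µV/3.4641 = 88.1 µV.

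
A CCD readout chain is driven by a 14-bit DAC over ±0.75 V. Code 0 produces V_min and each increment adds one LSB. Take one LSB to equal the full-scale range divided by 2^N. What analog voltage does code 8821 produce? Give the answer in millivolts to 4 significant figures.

The full-scale span is 0.75 − (-0.75) = 1.5 V. LSB = 1.5 V / 2^14.
V_out = V_min + code × LSB = -0.75 V + 8821 × 1.5 V / 16384
      = -0.75 V + 0.807587 V = 0.0575867 V.

57.59 mV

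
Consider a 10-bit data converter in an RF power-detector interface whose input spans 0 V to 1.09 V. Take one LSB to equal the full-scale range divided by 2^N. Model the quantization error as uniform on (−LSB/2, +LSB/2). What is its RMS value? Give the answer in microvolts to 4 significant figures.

307.3 µV

V_FS = 1.09 V.
LSB = 1.09 V ÷ 2^10 = 1.09/1024 V = 1.06445 mV.
σ_q = LSB/√12 = 1.06445 mV/3.4641 = 307.3 µV.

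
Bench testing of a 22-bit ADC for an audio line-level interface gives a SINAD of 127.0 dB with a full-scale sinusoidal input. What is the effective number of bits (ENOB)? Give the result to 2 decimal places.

20.80 bits

ENOB = (SINAD − 1.76) / 6.02 = (127.0 − 1.76) / 6.02 = 125.24 / 6.02 = 20.8040.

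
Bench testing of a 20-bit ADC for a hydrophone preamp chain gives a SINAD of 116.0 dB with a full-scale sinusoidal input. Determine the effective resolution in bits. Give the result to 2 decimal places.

18.98 bits

ENOB = (116.0 − 1.76)/6.02 = 18.9767 bits.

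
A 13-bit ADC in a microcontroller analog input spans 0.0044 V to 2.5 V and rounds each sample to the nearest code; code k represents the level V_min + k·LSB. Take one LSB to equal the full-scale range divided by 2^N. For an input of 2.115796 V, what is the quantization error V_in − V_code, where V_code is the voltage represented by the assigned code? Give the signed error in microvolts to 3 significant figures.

Span: 2.5 V − (0.0044 V) = 2.4956 V. LSB = 2.4956 V / 2^13 ≈ 304.6 µV.
(V_in − V_min)/LSB = (2.115796 − (0.0044)) × 8192/2.4956 = 6930.8207 → nearest code k = 6931.
V_code = 0.0044 + (6931/8192) × 2.4956 = 2.115850635 V.
e = 2.115796 − (2.115850635) = −54.6 µV.

−54.6 µV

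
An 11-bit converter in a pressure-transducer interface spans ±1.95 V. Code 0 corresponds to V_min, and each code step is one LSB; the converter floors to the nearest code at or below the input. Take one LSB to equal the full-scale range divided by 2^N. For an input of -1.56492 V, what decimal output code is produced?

Range = 1.95 − (-1.95) = 3.9 V. LSB = 3.9 V / 2^11 ≈ 1.904 mV.
code = ⌊(V_in − V_min)/LSB⌋ = ⌊(V_in − V_min) × 2^11 / range⌋
     = ⌊(-1.56492 − (-1.95)) × 2048 / 3.9⌋ = ⌊0.38508 × 2048/3.9⌋
     = ⌊202.216⌋ = 202.

202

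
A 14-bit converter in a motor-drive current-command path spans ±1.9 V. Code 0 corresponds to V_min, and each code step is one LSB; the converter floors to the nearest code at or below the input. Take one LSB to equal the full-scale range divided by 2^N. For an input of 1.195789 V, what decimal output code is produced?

Span: 1.9 V − (-1.9 V) = 3.8 V. LSB = 3.8 V / 2^14 ≈ 231.9 µV.
(V_in − V_min) × 2^14/range = (1.195789 − (-1.9)) × 16384/3.8 = 13347.739.
Floor → code = 13347.

13347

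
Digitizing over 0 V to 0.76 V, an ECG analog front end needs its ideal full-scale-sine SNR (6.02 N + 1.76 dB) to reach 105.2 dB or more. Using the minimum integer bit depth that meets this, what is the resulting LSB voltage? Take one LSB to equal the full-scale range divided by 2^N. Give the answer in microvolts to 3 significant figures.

2.90 µV

V_FS = 0.76 V.
6.02 N + 1.76 ≥ 105.2 gives N ≥ 17.183, so the minimum integer is 18.
Step size = 0.76/262144 V = 2.90 µV.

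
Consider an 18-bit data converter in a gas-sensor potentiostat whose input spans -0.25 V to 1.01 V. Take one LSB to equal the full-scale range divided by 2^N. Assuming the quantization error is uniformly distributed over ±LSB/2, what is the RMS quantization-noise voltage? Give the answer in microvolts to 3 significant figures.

1.39 µV

Full-scale range = 1.01 V − (-0.25 V) = 1.26 V.
Step size = 1.26/262144 V = 4.8065 µV.
σ_q = LSB/√12 = 4.8065 µV/3.4641 = 1.39 µV.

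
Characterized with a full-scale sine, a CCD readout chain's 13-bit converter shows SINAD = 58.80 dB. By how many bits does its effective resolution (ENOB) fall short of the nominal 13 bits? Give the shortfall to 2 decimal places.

3.52 bits

Effective bits = (58.80 − 1.76)/6.02 = 9.4751.
Lost resolution: 13 − 9.4751 = 3.5249 bits.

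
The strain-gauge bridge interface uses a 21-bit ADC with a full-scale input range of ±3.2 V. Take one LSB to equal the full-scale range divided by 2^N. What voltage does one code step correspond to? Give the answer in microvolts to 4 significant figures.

3.052 µV

Range = 3.2 − (-3.2) = 6.4 V.
There are 2^21 = 2097152 steps.
Step size = 6.4/2097152 V = 3.052 µV.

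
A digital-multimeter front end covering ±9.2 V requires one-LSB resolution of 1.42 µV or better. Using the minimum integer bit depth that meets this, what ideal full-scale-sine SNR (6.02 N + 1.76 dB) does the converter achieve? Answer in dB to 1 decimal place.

Range = 9.2 − (-9.2) = 18.4 V.
Required number of levels: 18.4/1.42 µV = 1.2958e7; smallest N with 2^N ≥ that is 24.
Ideal SNR at N = 24: 6.02·24 + 1.76 = 146.2 dB.

146.2 dB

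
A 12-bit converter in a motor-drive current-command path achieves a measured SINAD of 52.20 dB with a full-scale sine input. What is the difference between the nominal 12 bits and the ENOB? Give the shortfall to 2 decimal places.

3.62 bits

Effective bits = (52.20 − 1.76)/6.02 = 8.3787.
Lost resolution: 12 − 8.3787 = 3.6213 bits.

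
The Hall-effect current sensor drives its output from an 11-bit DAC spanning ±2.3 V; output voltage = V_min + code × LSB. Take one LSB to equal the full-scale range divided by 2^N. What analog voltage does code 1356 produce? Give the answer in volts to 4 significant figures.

0.7457 V

The full-scale span is 2.3 − (-2.3) = 4.6 V. LSB = 4.6 V / 2^11.
V_out = -2.3 + 1356 × (4.6/2048) V
      = -2.3 + 3.04570 = 0.745703 V.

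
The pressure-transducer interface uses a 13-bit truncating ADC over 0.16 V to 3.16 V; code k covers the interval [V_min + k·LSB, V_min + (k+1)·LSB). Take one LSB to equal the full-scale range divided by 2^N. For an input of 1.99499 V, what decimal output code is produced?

Full-scale range = 3.16 V − (0.16 V) = 3 V. LSB = 3 V / 2^13 ≈ 366.2 µV.
(V_in − V_min) × 2^13/range = (1.99499 − (0.16)) × 8192/3 = 5010.746.
Floor → code = 5010.

5010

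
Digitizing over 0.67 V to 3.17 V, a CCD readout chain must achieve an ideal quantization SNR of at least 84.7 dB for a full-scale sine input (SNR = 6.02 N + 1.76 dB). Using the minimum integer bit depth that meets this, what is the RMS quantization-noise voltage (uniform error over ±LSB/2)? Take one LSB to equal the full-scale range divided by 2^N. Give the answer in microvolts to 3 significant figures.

44.0 µV

The full-scale span is 3.17 − (0.67) = 2.5 V.
6.02 N + 1.76 ≥ 84.7 gives N ≥ 13.777, so the minimum integer is 14.
LSB = 2.5 V / 2^14 = 152.59 µV.
V_rms = LSB/√12 = 44.0 µV.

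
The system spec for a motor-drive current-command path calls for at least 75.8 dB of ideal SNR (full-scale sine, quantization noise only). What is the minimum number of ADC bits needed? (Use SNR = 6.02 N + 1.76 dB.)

13 bits

N ≥ (75.8 − 1.76)/6.02 = 12.299 → N_min = 13.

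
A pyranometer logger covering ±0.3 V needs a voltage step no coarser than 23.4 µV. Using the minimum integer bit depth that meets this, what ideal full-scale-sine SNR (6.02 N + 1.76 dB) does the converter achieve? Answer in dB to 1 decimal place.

92.1 dB

Full-scale range = 0.3 V − (-0.3 V) = 0.6 V.
Required number of levels: 0.6/23.4 µV = 25641; smallest N with 2^N ≥ that is 15.
6.02(15) + 1.76 = 92.06 dB.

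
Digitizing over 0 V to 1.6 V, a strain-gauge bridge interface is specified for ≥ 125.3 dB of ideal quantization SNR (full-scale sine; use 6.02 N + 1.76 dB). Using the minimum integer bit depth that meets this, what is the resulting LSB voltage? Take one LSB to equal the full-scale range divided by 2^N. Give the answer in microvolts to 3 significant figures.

0.763 µV

Span = 1.6 V.
6.02 N + 1.76 ≥ 125.3 gives N ≥ 20.522, so the minimum integer is 21.
One LSB is 1.6 V / 2097152 = 0.763 µV.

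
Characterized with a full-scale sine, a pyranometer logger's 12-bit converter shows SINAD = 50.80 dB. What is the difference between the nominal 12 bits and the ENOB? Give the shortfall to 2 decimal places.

N_eff = (50.80 − 1.76)/6.02 = 8.1462 bits.
12 − 8.1462 = 3.85 bits below nominal.

3.85 bits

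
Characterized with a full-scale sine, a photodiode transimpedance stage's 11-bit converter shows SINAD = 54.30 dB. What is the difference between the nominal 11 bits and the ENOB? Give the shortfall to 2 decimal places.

2.27 bits

Effective bits = (54.30 − 1.76)/6.02 = 8.7276.
Lost resolution: 11 − 8.7276 = 2.2724 bits.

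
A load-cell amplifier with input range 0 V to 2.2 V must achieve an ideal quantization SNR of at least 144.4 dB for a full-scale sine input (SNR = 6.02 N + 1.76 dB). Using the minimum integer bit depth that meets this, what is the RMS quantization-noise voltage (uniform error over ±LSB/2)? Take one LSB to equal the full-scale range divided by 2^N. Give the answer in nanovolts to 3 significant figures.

37.9 nV

Span = 2.2 V.
Solving 6.02 N ≥ 144.4 − 1.76: N ≥ 23.694. Round up → N = 24.
LSB = 2.2 V / 2^24 = 131.13 nV.
V_rms = LSB/√12 = 37.9 nV.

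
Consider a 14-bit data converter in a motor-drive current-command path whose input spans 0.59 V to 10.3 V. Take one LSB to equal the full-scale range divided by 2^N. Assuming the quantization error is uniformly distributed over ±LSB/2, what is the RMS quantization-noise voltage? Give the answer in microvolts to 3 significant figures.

171 µV

Full-scale range = 10.3 V − (0.59 V) = 9.71 V.
Step size = 9.71/16384 V = 0.59265 mV.
RMS of a uniform error over width LSB is LSB/√12 = 171 µV.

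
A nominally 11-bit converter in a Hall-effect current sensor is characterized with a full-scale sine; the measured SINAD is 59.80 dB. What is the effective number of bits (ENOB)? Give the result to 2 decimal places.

9.64 bits

ENOB = (59.80 − 1.76)/6.02 = 9.6412 bits.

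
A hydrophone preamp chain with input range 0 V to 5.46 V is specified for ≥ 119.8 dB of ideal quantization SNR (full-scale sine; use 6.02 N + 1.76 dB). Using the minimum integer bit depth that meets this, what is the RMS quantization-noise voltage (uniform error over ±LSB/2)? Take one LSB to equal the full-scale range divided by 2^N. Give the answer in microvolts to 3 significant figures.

Span = 5.46 V.
Required N = ⌈(119.8 − 1.76)/6.02⌉ = ⌈19.608⌉ = 20.
One LSB is 5.46 V / 1048576 = 5.2071 µV.
V_rms = LSB/√12 = 1.50 µV.

1.50 µV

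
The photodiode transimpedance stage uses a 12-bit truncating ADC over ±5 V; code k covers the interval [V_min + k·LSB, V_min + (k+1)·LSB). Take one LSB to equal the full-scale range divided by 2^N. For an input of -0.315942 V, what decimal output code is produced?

1918

Range = 5 − (-5) = 10 V. LSB = 10 V / 2^12 ≈ 2.441 mV.
code = ⌊(V_in − V_min)/LSB⌋ = ⌊(V_in − V_min) × 2^12 / range⌋
     = ⌊(-0.315942 − (-5)) × 4096 / 10⌋ = ⌊4.684058 × 4096/10⌋
     = ⌊1918.590⌋ = 1918.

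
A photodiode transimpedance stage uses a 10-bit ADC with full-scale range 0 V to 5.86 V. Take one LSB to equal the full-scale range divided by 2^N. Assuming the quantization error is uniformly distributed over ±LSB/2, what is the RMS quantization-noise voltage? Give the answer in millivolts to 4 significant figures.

Full-scale range = 5.86 V.
LSB = 5.86 V / 2^10 = 5.72266 mV.
V_rms = LSB/√12 = 5.72266 mV / √12 = 1.652 mV.

1.652 mV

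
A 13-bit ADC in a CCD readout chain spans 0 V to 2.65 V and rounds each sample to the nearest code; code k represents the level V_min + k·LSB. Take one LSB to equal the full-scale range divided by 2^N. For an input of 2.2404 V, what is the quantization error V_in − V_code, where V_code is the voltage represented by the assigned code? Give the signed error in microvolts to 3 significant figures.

V_FS = 2.65 V. LSB = 2.65 V / 2^13 ≈ 323.5 µV.
(2.2404 − (0)) / LSB = 2.2404 × 8192/2.65 = 6925.7950. Nearest integer: k = 6926.
V_code = 0 + (6926/8192) × 2.65 = 2.240466309 V.
V_in − V_code = 2.2404 − (2.240466309) = −66.3 µV.

−66.3 µV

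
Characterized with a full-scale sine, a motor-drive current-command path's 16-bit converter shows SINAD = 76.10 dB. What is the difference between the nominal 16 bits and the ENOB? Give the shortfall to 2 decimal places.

3.65 bits

Effective bits = (76.10 − 1.76)/6.02 = 12.3488.
16 − 12.3488 = 3.65 bits below nominal.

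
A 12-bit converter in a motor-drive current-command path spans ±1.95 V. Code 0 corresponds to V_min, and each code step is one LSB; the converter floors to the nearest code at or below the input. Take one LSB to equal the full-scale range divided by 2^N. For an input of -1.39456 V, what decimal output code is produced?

Full-scale range = 1.95 V − (-1.95 V) = 3.9 V. LSB = 3.9 V / 2^12 ≈ 0.9521 mV.
code = ⌊(V_in − V_min)/LSB⌋ = ⌊(V_in − V_min) × 2^12 / range⌋
     = ⌊(-1.39456 − (-1.95)) × 4096 / 3.9⌋ = ⌊0.55544 × 4096/3.9⌋
     = ⌊583.354⌋ = 583.

583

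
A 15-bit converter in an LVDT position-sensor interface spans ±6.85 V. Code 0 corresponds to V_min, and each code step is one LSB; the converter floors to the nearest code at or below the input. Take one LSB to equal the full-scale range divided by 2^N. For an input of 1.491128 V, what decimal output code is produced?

Span: 6.85 V − (-6.85 V) = 13.7 V. LSB = 13.7 V / 2^15 ≈ 418.1 µV.
(V_in − V_min) × 2^15/range = (1.491128 − (-6.85)) × 32768/13.7 = 19950.517.
Floor → code = 19950.

19950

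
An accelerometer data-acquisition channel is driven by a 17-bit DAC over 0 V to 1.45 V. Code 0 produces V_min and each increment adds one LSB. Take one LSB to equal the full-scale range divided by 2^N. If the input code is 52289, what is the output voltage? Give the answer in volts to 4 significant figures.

0.5785 V

Range is 1.45 V. LSB = 1.45 V / 2^17.
V_out = V_min + code × LSB = 0 V + 52289 × 1.45 V / 131072
      = 0 + 0.578453 = 0.578453 V.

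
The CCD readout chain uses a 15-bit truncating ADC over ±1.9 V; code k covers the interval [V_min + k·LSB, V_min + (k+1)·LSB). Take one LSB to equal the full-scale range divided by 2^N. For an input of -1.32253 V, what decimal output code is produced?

4979

Full-scale range = 1.9 V − (-1.9 V) = 3.8 V. LSB = 3.8 V / 2^15 ≈ 116.0 µV.
V_in − V_min = -1.32253 − (-1.9) = 0.57747 V.
Divide by LSB: 0.57747 × 32768/3.8 = 4979.6150.
Truncating gives code 4979.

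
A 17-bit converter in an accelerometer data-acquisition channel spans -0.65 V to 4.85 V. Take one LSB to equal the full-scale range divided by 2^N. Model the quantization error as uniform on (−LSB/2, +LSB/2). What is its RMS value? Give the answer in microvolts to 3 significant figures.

Span: 4.85 V − (-0.65 V) = 5.5 V.
One LSB is 5.5 V / 131072 = 41.962 µV.
RMS of a uniform error over width LSB is LSB/√12 = 12.1 µV.

12.1 µV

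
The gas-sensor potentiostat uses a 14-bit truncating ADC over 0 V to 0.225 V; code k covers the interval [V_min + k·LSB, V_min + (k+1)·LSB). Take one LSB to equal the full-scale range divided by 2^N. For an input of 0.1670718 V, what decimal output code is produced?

Full-scale range = 0.225 V. LSB = 0.225 V / 2^14 ≈ 13.73 µV.
(V_in − V_min) × 2^14/range = (0.1670718 − (0)) × 16384/0.225 = 12165.797.
Floor → code = 12165.

12165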